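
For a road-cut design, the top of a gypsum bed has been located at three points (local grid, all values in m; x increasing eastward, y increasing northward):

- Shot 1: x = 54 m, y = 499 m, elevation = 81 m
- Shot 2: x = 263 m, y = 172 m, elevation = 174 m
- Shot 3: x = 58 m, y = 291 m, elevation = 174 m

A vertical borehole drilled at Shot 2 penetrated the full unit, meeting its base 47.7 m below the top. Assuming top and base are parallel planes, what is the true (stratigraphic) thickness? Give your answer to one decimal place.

Let the plane be z = a·x + b·y + c.
Shot 2−Shot 1: 209a − 327b = 93;  Shot 3−Shot 1: 4a − 208b = 93.
Solving gives a = −0.26248, b = −0.45216.
|∇z| = √(a²+b²) = 0.52282, so dip δ = arctan(0.52282) = 27.60°.
True thickness = vertical thickness × cos δ = 47.7 × cos 27.60° = 42.3 m.

42.3 m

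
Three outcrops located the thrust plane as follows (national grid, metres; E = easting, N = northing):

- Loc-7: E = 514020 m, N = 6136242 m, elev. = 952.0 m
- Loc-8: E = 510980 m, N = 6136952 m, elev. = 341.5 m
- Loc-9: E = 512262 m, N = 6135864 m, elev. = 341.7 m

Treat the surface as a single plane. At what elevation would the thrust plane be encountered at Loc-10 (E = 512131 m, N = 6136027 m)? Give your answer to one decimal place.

Let the plane be z = a·E + b·N + c.
Loc-8−Loc-7: −3040a + 710b = −610.5;  Loc-9−Loc-7: −1758a − 378b = −610.3.
Solving gives a = 0.277012472, b = 0.326222417.
Then c = 952 − a·514020 − b·6136242 = −2143217.65.
At (512131, 6136027): z = 141866.7 + 2001709.6 − 2143217.65 = 358.6 m.

358.6 m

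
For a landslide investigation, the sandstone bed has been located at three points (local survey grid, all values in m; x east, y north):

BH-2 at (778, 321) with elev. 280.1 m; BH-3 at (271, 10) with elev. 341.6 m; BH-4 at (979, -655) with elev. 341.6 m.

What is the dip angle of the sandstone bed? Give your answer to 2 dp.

6.12°

Let the plane be z = a·x + b·y + c.
BH-3−BH-2: −507a − 311b = 61.5;  BH-4−BH-2: 201a − 976b = 61.5.
Solving gives a = −0.07338, b = −0.07812.
Gradient magnitude |∇z| = √(a² + b²) = √(0.00538 + 0.00610) = 0.10718.
True dip = arctan(0.10718) = 6.12°, dipping toward NE (azimuth ≈ 043°).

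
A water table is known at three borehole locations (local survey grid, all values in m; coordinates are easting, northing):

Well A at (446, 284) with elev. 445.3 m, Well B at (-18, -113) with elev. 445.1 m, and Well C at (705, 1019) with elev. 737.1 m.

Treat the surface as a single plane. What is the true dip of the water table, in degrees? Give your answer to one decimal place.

36.8°

Let the plane be z = a·easting + b·northing + c.
Well B−Well A: −464a − 397b = −0.2;  Well C−Well A: 259a + 735b = 291.8.
Solving gives a = −0.48568, b = 0.56815.
Gradient magnitude |∇z| = √(a² + b²) = √(0.23589 + 0.32280) = 0.74745.
True dip = arctan(0.74745) = 36.8°, dipping toward SE (azimuth ≈ 139°).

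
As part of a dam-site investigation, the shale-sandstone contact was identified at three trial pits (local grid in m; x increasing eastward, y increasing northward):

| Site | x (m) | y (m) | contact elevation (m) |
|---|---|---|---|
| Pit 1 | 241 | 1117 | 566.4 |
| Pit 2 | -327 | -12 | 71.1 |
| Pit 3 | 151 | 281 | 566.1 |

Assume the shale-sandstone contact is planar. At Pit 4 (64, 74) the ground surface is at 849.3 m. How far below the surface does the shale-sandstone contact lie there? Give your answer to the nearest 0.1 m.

Let the plane be z = a·x + b·y + c.
Pit 2−Pit 1: −568a − 1129b = −495.3;  Pit 3−Pit 1: −90a − 836b = −0.3.
Solving gives a = 1.108494, b = −0.118977.
Then c = 566.4 − a·241 − b·1117 = 432.15.
At (64, 74): z_contact = 70.94 − 8.80 + 432.15 = 494.29 m.
Depth below ground = 849.3 − 494.29 = 355.0 m.

355.0 m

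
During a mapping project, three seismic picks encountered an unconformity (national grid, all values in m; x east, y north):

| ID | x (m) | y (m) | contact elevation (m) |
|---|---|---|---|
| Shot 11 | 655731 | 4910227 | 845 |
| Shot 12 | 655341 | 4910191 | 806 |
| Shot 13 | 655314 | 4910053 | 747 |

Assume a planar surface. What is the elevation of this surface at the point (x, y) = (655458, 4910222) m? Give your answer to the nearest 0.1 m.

826.1 m

Two edge vectors: Shot 11→Shot 12 = (-390, -36, -39), Shot 11→Shot 13 = (-417, -174, -98).
Normal n = (Shot 11→Shot 12) × (Shot 11→Shot 13) = (-3258, -21957, 52848).
So ∂z/∂x = −n_x/n_z = 0.061648501 and ∂z/∂y = −n_y/n_z = 0.415474569.
Intercept c from Shot 11: 845 − 40424.83 − 2040074.44 = −2079654.28.
At (655458, 4910222): z = 40408.0 + 2040072.4 − 2079654.28 = 826.1 m.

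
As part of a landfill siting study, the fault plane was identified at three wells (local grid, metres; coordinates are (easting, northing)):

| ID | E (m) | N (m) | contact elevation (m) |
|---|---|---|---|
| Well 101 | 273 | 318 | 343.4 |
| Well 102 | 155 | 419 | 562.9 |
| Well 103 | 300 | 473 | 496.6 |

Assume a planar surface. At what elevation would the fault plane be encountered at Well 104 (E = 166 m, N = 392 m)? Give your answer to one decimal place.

Two edge vectors: Well 101→Well 102 = (-118, 101, 219.5), Well 101→Well 103 = (27, 155, 153.2).
Normal n = (Well 101→Well 102) × (Well 101→Well 103) = (-18549.3, 24004.1, -21017).
So ∂z/∂E = −n_x/n_z = −0.88259 and ∂z/∂N = −n_y/n_z = 1.14213.
Intercept c from Well 101: 343.4 + 240.95 − 363.20 = 221.15.
At (166, 392): z = −146.5 + 447.7 + 221.15 = 522.4 m.

522.4 m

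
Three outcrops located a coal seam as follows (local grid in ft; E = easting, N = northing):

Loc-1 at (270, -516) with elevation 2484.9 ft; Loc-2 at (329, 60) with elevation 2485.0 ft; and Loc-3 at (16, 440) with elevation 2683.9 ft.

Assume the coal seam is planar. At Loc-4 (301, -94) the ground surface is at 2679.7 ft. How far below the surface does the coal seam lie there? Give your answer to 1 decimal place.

Two edge vectors: Loc-1→Loc-2 = (59, 576, 0.1), Loc-1→Loc-3 = (-254, 956, 199).
Normal n = (Loc-1→Loc-2) × (Loc-1→Loc-3) = (114528.4, -11766.4, 202708).
So ∂z/∂E = −n_x/n_z = −0.56499 and ∂z/∂N = −n_y/n_z = 0.05805.
Intercept c from Loc-1: 2484.9 + 152.55 + 29.95 = 2667.40.
At (301, -94): z_contact = −170.06 − 5.46 + 2667.40 = 2491.88 ft.
Depth below ground = 2679.7 − 2491.88 = 187.8 ft.

187.8 ft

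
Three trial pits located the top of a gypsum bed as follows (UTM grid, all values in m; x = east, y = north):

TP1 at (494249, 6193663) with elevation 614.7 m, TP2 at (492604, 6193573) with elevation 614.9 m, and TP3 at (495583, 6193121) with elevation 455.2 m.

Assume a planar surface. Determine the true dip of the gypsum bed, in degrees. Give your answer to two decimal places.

Two edge vectors: TP1→TP2 = (-1645, -90, 0.2), TP1→TP3 = (1334, -542, -159.5).
Normal n = (TP1→TP2) × (TP1→TP3) = (14463.4, -262110.7, 1011650).
So ∂z/∂x = −n_x/n_z = −0.01430 and ∂z/∂y = −n_y/n_z = 0.25909.
Gradient magnitude |∇z| = √(a² + b²) = √(0.00020 + 0.06713) = 0.25949.
True dip = arctan(0.25949) = 14.55°, dipping toward S (azimuth ≈ 177°).

14.55°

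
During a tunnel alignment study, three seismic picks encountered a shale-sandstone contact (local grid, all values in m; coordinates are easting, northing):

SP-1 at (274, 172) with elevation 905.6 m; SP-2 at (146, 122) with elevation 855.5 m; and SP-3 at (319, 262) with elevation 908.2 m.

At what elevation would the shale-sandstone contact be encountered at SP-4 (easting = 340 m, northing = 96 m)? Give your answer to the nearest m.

953 m

Two edge vectors: SP-1→SP-2 = (-128, -50, -50.1), SP-1→SP-3 = (45, 90, 2.6).
Normal n = (SP-1→SP-2) × (SP-1→SP-3) = (4379, -1921.7, -9270).
So ∂z/∂easting = −n_x/n_z = 0.47238 and ∂z/∂northing = −n_y/n_z = −0.20730.
Intercept c from SP-1: 905.6 − 129.43 + 35.66 = 811.82.
At (340, 96): z = 160.6 − 19.9 + 811.82 = 952.5 m.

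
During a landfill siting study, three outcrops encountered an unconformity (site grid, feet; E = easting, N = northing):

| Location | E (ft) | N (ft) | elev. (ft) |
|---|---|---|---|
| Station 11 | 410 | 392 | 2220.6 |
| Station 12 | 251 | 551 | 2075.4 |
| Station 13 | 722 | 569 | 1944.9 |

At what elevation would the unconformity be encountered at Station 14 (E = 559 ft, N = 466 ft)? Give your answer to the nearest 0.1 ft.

Let the plane be z = a·E + b·N + c.
Station 12−Station 11: −159a + 159b = −145.2;  Station 13−Station 11: 312a + 177b = −275.7.
Solving gives a = −0.23326, b = −1.14646.
Then c = 2220.6 − a·410 − b·392 = 2765.65.
At (559, 466): z = −130.4 − 534.3 + 2765.65 = 2101.0 ft.

2101.0 ft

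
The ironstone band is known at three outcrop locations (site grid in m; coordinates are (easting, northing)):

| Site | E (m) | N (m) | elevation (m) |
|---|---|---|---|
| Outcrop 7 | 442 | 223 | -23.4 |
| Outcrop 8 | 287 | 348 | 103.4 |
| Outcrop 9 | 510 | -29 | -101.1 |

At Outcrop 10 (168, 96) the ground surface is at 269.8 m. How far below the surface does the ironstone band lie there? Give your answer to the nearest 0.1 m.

108.0 m

Let the plane be z = a·E + b·N + c.
Outcrop 8−Outcrop 7: −155a + 125b = 126.8;  Outcrop 9−Outcrop 7: 68a − 252b = −77.7.
Solving gives a = −0.72778, b = 0.11195.
Then c = -23.4 − a·442 − b·223 = 273.32.
At (168, 96): z_contact = −122.27 + 10.75 + 273.32 = 161.80 m.
Depth below ground = 269.8 − 161.80 = 108.0 m.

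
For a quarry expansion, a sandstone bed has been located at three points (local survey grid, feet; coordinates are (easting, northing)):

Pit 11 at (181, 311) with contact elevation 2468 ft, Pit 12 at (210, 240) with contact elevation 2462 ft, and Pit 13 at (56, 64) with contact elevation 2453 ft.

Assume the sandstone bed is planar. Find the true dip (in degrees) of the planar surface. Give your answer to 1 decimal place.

Two edge vectors: Pit 11→Pit 12 = (29, -71, -6), Pit 11→Pit 13 = (-125, -247, -15).
Normal n = (Pit 11→Pit 12) × (Pit 11→Pit 13) = (-417, 1185, -16038).
So ∂z/∂E = −n_x/n_z = −0.02600 and ∂z/∂N = −n_y/n_z = 0.07389.
Gradient magnitude |∇z| = √(a² + b²) = √(0.00068 + 0.00546) = 0.07833.
True dip = arctan(0.07833) = 4.5°, dipping toward SSE (azimuth ≈ 161°).

4.5°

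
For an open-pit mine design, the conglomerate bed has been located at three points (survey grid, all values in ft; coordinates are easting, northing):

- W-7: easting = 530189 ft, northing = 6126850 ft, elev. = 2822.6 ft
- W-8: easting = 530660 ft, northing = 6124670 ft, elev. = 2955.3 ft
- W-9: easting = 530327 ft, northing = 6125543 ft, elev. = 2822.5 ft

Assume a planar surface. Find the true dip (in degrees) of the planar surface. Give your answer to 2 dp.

Two edge vectors: W-7→W-8 = (471, -2180, 132.7), W-7→W-9 = (138, -1307, -0.1).
Normal n = (W-7→W-8) × (W-7→W-9) = (173656.9, 18359.7, -314757).
So ∂z/∂easting = −n_x/n_z = 0.55172 and ∂z/∂northing = −n_y/n_z = 0.05833.
Gradient magnitude |∇z| = √(a² + b²) = √(0.30439 + 0.00340) = 0.55479.
True dip = arctan(0.55479) = 29.02°, dipping toward W (azimuth ≈ 264°).

29.02°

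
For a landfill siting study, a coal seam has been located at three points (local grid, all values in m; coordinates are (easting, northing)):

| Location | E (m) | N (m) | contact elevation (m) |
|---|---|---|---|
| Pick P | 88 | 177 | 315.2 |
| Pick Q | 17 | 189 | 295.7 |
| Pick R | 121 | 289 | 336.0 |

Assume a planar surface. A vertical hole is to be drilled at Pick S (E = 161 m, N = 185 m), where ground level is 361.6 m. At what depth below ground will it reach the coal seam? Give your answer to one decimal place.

Two edge vectors: Pick P→Pick Q = (-71, 12, -19.5), Pick P→Pick R = (33, 112, 20.8).
Normal n = (Pick P→Pick Q) × (Pick P→Pick R) = (2433.6, 833.3, -8348).
So ∂z/∂E = −n_x/n_z = 0.29152 and ∂z/∂N = −n_y/n_z = 0.09982.
Intercept c from Pick P: 315.2 − 25.65 − 17.67 = 271.88.
At (161, 185): z_contact = 46.93 + 18.47 + 271.88 = 337.28 m.
Depth below ground = 361.6 − 337.28 = 24.3 m.

24.3 m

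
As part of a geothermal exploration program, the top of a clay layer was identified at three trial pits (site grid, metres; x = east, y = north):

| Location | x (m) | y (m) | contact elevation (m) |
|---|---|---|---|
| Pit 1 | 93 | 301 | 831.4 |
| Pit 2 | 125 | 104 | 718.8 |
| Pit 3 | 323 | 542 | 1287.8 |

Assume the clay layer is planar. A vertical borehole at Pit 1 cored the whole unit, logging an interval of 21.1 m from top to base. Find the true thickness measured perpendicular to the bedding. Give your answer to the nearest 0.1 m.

12.2 m

Two edge vectors: Pit 1→Pit 2 = (32, -197, -112.6), Pit 1→Pit 3 = (230, 241, 456.4).
Normal n = (Pit 1→Pit 2) × (Pit 1→Pit 3) = (-62774.2, -40502.8, 53022).
So ∂z/∂x = −n_x/n_z = 1.18393 and ∂z/∂y = −n_y/n_z = 0.76389.
|∇z| = √(a²+b²) = 1.40897, so dip δ = arctan(1.40897) = 54.64°.
True thickness = vertical thickness × cos δ = 21.1 × cos 54.64° = 12.2 m.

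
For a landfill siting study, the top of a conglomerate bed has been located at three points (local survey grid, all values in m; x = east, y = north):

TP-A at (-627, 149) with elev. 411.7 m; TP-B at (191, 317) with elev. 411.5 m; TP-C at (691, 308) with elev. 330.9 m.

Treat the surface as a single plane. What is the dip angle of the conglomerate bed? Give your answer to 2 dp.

36.34°

Let the plane be z = a·x + b·y + c.
TP-B−TP-A: 818a + 168b = −0.2;  TP-C−TP-A: 1318a + 159b = −80.8.
Solving gives a = −0.14823, b = 0.72055.
Gradient magnitude |∇z| = √(a² + b²) = √(0.02197 + 0.51919) = 0.73564.
True dip = arctan(0.73564) = 36.34°, dipping toward SSE (azimuth ≈ 168°).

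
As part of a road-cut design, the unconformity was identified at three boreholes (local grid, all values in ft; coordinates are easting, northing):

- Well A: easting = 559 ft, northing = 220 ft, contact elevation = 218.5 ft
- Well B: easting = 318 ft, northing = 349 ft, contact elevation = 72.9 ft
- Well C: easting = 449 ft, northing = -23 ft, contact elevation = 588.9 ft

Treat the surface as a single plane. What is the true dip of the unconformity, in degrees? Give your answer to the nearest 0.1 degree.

55.5°

Let the plane be z = a·easting + b·northing + c.
Well B−Well A: −241a + 129b = −145.6;  Well C−Well A: −110a − 243b = 370.4.
Solving gives a = −0.17045, b = −1.44712.
Gradient magnitude |∇z| = √(a² + b²) = √(0.02905 + 2.09416) = 1.45712.
True dip = arctan(1.45712) = 55.5°, dipping toward N (azimuth ≈ 007°).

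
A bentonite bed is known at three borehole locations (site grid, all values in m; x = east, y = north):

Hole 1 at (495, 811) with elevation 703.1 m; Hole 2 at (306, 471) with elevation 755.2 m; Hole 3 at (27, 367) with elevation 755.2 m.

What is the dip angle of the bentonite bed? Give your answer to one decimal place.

11.7°

Let the plane be z = a·x + b·y + c.
Hole 2−Hole 1: −189a − 340b = 52.1;  Hole 3−Hole 1: −468a − 444b = 52.1.
Solving gives a = 0.07205, b = −0.19329.
Gradient magnitude |∇z| = √(a² + b²) = √(0.00519 + 0.03736) = 0.20628.
True dip = arctan(0.20628) = 11.7°, dipping toward NNW (azimuth ≈ 340°).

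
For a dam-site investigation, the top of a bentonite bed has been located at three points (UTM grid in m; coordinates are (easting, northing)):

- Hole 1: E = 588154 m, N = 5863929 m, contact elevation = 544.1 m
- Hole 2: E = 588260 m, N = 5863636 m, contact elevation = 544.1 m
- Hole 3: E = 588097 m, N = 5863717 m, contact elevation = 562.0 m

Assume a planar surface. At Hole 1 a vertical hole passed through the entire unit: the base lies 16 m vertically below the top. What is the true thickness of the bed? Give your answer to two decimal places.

15.84 m

Let the plane be z = a·E + b·N + c.
Hole 2−Hole 1: 106a − 293b = 0;  Hole 3−Hole 1: −57a − 212b = 17.9.
Solving gives a = −0.13389, b = −0.04844.
|∇z| = √(a²+b²) = 0.14238, so dip δ = arctan(0.14238) = 8.10°.
True thickness = vertical thickness × cos δ = 16 × cos 8.10° = 15.84 m.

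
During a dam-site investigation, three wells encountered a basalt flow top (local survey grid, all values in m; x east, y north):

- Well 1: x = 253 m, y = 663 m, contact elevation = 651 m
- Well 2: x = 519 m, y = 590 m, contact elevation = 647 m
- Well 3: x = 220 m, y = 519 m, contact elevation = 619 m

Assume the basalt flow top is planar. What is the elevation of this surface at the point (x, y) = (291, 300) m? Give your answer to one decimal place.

575.6 m

Two edge vectors: Well 1→Well 2 = (266, -73, -4), Well 1→Well 3 = (-33, -144, -32).
Normal n = (Well 1→Well 2) × (Well 1→Well 3) = (1760, 8644, -40713).
So ∂z/∂x = −n_x/n_z = 0.04323 and ∂z/∂y = −n_y/n_z = 0.21232.
Intercept c from Well 1: 651 − 10.94 − 140.77 = 499.30.
At (291, 300): z = 12.6 + 63.7 + 499.30 = 575.6 m.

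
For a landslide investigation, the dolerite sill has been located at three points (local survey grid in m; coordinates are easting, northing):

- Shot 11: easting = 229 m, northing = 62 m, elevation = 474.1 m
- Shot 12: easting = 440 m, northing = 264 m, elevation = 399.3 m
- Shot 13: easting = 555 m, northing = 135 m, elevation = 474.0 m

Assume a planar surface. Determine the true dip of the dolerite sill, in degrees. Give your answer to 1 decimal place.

Let the plane be z = a·easting + b·northing + c.
Shot 12−Shot 11: 211a + 202b = −74.8;  Shot 13−Shot 11: 326a + 73b = −0.1.
Solving gives a = 0.10784, b = −0.48294.
Gradient magnitude |∇z| = √(a² + b²) = √(0.01163 + 0.23323) = 0.49483.
True dip = arctan(0.49483) = 26.3°, dipping toward NNW (azimuth ≈ 347°).

26.3°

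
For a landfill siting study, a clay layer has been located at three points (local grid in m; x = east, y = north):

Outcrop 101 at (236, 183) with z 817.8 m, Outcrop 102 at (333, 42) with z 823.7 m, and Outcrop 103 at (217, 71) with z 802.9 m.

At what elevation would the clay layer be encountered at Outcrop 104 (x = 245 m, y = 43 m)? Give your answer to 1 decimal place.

Let the plane be z = a·x + b·y + c.
Outcrop 102−Outcrop 101: 97a − 141b = 5.9;  Outcrop 103−Outcrop 101: −19a − 112b = −14.9.
Solving gives a = 0.20392, b = 0.09844.
Then c = 817.8 − a·236 − b·183 = 751.66.
At (245, 43): z = 50.0 + 4.2 + 751.66 = 805.9 m.

805.9 m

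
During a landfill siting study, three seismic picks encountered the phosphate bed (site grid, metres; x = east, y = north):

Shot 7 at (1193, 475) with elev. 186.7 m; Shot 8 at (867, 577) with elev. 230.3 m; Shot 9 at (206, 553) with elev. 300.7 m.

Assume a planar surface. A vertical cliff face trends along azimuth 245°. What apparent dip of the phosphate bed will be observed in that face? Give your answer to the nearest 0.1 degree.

Two edge vectors: Shot 7→Shot 8 = (-326, 102, 43.6), Shot 7→Shot 9 = (-987, 78, 114).
Normal n = (Shot 7→Shot 8) × (Shot 7→Shot 9) = (8227.2, -5869.2, 75246).
So ∂z/∂x = −n_x/n_z = −0.10934 and ∂z/∂y = −n_y/n_z = 0.07800.
Unit vector along 245° is (sin 245°, cos 245°) = (-0.9063, -0.4226).
Slope in that direction = a·(-0.9063) + b·(-0.4226) = 0.06613.
Apparent dip = arctan|0.06613| = 3.8° (true dip is 7.6°, so apparent ≤ true as expected).

3.8°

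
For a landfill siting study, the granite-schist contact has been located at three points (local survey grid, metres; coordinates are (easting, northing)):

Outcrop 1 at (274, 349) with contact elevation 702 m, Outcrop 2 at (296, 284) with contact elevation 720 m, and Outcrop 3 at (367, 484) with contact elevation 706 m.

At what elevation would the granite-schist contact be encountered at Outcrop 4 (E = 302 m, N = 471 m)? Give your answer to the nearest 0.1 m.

Let the plane be z = a·E + b·N + c.
Outcrop 2−Outcrop 1: 22a − 65b = 18;  Outcrop 3−Outcrop 1: 93a + 135b = 4.
Solving gives a = 0.29839, b = −0.17593.
Then c = 702 − a·274 − b·349 = 681.64.
At (302, 471): z = 90.1 − 82.9 + 681.64 = 688.9 m.

688.9 m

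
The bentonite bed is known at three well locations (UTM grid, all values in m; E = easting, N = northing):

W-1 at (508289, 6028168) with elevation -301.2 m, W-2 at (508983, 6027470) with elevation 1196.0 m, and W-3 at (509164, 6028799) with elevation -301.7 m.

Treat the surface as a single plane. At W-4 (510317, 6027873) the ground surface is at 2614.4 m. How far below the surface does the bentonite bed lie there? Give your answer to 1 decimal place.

720.6 m

Let the plane be z = a·E + b·N + c.
W-2−W-1: 694a − 698b = 1497.2;  W-3−W-1: 875a + 631b = −0.5.
Solving gives a = 0.900559378, b = −1.249587094.
Then c = -301.2 − a·508289 − b·6028168 = 7074675.31.
At (510317, 6027873): z_contact = 459570.76 − 7532352.30 + 7074675.31 = 1893.76 m.
Depth below ground = 2614.4 − 1893.76 = 720.6 m.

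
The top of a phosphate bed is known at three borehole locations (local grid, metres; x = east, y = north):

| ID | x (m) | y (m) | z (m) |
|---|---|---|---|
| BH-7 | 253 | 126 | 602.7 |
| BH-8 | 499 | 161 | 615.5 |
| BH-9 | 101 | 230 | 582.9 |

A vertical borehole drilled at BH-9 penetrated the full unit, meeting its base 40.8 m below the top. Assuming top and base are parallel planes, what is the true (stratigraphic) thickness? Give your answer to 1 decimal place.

Two edge vectors: BH-7→BH-8 = (246, 35, 12.8), BH-7→BH-9 = (-152, 104, -19.8).
Normal n = (BH-7→BH-8) × (BH-7→BH-9) = (-2024.2, 2925.2, 30904).
So ∂z/∂x = −n_x/n_z = 0.06550 and ∂z/∂y = −n_y/n_z = −0.09465.
|∇z| = √(a²+b²) = 0.11511, so dip δ = arctan(0.11511) = 6.57°.
True thickness = vertical thickness × cos δ = 40.8 × cos 6.57° = 40.5 m.

40.5 m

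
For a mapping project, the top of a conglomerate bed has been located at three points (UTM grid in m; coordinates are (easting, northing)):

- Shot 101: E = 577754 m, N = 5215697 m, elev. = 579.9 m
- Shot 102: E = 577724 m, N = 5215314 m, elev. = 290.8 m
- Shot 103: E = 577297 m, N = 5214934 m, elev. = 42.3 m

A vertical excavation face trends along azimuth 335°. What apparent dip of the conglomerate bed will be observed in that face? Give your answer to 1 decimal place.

36.2°

Let the plane be z = a·E + b·N + c.
Shot 102−Shot 101: −30a − 383b = −289.1;  Shot 103−Shot 101: −457a − 763b = −537.6.
Solving gives a = −0.09651, b = 0.76239.
Unit vector along 335° is (sin 335°, cos 335°) = (-0.4226, 0.9063).
Slope in that direction = a·(-0.4226) + b·(0.9063) = 0.73174.
Apparent dip = arctan|0.73174| = 36.2° (true dip is 37.5°, so apparent ≤ true as expected).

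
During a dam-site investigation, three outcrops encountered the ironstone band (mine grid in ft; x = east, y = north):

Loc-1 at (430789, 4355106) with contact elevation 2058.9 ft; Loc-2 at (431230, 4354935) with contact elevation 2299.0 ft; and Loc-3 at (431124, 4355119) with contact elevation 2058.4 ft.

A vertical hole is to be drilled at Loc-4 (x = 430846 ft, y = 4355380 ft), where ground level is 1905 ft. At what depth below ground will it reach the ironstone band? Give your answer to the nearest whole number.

194 ft

Two edge vectors: Loc-1→Loc-2 = (441, -171, 240.1), Loc-1→Loc-3 = (335, 13, -0.5).
Normal n = (Loc-1→Loc-2) × (Loc-1→Loc-3) = (-3035.8, 80654, 63018).
So ∂z/∂x = −n_x/n_z = 0.04817354 and ∂z/∂y = −n_y/n_z = −1.27985655.
Intercept c from Loc-1: 2058.9 − 20752.63 + 5573910.94 = 5555217.21.
At (430846, 4355380): z_contact = 20755.4 − 5574261.6 + 5555217.21 = 1711.0 ft.
Depth below ground = 1905 − 1711.0 = 194 ft.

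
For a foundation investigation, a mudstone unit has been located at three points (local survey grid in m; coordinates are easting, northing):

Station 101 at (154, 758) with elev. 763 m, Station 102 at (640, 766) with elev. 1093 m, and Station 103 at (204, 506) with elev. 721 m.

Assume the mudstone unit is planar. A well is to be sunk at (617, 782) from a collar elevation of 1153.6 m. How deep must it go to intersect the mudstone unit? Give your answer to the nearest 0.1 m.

71.3 m

Two edge vectors: Station 101→Station 102 = (486, 8, 330), Station 101→Station 103 = (50, -252, -42).
Normal n = (Station 101→Station 102) × (Station 101→Station 103) = (82824, 36912, -122872).
So ∂z/∂easting = −n_x/n_z = 0.67407 and ∂z/∂northing = −n_y/n_z = 0.30041.
Intercept c from Station 101: 763 − 103.81 − 227.71 = 431.48.
At (617, 782): z_contact = 415.90 + 234.92 + 431.48 = 1082.30 m.
Depth below ground = 1153.6 − 1082.30 = 71.3 m.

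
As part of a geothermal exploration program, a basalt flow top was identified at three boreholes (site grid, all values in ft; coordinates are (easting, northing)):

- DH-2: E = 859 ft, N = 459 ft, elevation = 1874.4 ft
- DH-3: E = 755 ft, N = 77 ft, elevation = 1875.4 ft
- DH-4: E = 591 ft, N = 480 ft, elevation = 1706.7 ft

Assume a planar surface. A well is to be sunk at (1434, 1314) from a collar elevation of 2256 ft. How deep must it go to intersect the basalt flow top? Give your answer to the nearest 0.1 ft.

Two edge vectors: DH-2→DH-3 = (-104, -382, 1), DH-2→DH-4 = (-268, 21, -167.7).
Normal n = (DH-2→DH-3) × (DH-2→DH-4) = (64040.4, -17708.8, -104560).
So ∂z/∂E = −n_x/n_z = 0.612475 and ∂z/∂N = −n_y/n_z = −0.169365.
Intercept c from DH-2: 1874.4 − 526.12 + 77.74 = 1426.02.
At (1434, 1314): z_contact = 878.29 − 222.55 + 1426.02 = 2081.77 ft.
Depth below ground = 2256 − 2081.77 = 174.2 ft.

174.2 ft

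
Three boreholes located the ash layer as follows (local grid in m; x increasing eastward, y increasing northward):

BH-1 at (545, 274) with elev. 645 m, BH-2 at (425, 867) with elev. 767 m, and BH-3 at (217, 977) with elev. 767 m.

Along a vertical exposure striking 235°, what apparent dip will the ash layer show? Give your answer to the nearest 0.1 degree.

Let the plane be z = a·x + b·y + c.
BH-2−BH-1: −120a + 593b = 122;  BH-3−BH-1: −328a + 703b = 122.
Solving gives a = 0.12184, b = 0.23039.
Unit vector along 235° is (sin 235°, cos 235°) = (-0.8192, -0.5736).
Slope in that direction = a·(-0.8192) + b·(-0.5736) = −0.23195.
Apparent dip = arctan|0.23195| = 13.1° (true dip is 14.6°, so apparent ≤ true as expected).

13.1°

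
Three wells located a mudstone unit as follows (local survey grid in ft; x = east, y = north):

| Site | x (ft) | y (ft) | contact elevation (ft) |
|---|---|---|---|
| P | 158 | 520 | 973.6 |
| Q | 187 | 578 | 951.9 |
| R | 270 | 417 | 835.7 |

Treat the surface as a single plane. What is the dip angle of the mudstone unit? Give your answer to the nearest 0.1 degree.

47.5°

Two edge vectors: P→Q = (29, 58, -21.7), P→R = (112, -103, -137.9).
Normal n = (P→Q) × (P→R) = (-10233.3, 1568.7, -9483).
So ∂z/∂x = −n_x/n_z = −1.07912 and ∂z/∂y = −n_y/n_z = 0.16542.
Gradient magnitude |∇z| = √(a² + b²) = √(1.16450 + 0.02736) = 1.09173.
True dip = arctan(1.09173) = 47.5°, dipping toward E (azimuth ≈ 099°).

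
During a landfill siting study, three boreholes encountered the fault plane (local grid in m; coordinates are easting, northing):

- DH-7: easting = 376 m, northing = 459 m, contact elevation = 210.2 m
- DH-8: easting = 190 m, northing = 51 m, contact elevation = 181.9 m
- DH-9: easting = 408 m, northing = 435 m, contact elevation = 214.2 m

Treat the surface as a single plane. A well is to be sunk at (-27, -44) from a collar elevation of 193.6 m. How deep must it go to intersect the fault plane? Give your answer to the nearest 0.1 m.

Two edge vectors: DH-7→DH-8 = (-186, -408, -28.3), DH-7→DH-9 = (32, -24, 4).
Normal n = (DH-7→DH-8) × (DH-7→DH-9) = (-2311.2, -161.6, 17520).
So ∂z/∂easting = −n_x/n_z = 0.13192 and ∂z/∂northing = −n_y/n_z = 0.00922.
Intercept c from DH-7: 210.2 − 49.60 − 4.23 = 156.37.
At (-27, -44): z_contact = −3.56 − 0.41 + 156.37 = 152.40 m.
Depth below ground = 193.6 − 152.40 = 41.2 m.

41.2 m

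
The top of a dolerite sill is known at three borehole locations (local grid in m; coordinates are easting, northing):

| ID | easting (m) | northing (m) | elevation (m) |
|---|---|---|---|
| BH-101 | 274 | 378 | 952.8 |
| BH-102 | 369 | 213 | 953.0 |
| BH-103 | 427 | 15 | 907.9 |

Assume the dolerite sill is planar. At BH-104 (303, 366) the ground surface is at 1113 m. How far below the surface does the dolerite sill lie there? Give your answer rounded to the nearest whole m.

142 m

Two edge vectors: BH-101→BH-102 = (95, -165, 0.2), BH-101→BH-103 = (153, -363, -44.9).
Normal n = (BH-101→BH-102) × (BH-101→BH-103) = (7481.1, 4296.1, -9240).
So ∂z/∂easting = −n_x/n_z = 0.80964 and ∂z/∂northing = −n_y/n_z = 0.46495.
Intercept c from BH-101: 952.8 − 221.84 − 175.75 = 555.21.
At (303, 366): z_contact = 245.3 + 170.2 + 555.21 = 970.7 m.
Depth below ground = 1113 − 970.7 = 142 m.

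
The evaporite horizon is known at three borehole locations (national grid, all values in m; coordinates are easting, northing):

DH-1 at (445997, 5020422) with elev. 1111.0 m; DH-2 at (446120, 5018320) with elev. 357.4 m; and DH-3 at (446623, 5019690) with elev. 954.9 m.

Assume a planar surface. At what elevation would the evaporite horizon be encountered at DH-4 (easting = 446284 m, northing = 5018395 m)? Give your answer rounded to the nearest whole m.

Let the plane be z = a·easting + b·northing + c.
DH-2−DH-1: 123a − 2102b = −753.6;  DH-3−DH-1: 626a − 732b = −156.1.
Solving gives a = 0.18233813, b = 0.36918534.
Then c = 1111 − a·445997 − b·5020422 = −1933677.48.
At (446284, 5018395): z = 81374.6 + 1852717.9 − 1933677.48 = 415.0 m.

415 m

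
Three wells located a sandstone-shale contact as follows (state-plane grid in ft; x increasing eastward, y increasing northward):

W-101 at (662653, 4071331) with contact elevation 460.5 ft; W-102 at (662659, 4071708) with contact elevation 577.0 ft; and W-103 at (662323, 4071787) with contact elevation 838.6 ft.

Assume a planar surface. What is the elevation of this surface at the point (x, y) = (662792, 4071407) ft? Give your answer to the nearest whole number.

387 ft

Let the plane be z = a·x + b·y + c.
W-102−W-101: 6a + 377b = 116.5;  W-103−W-101: −330a + 456b = 378.1.
Solving gives a = −0.70328363, b = 0.32021141.
Then c = 460.5 − a·662653 − b·4071331 = −837193.14.
At (662792, 4071407): z = −466130.8 + 1303711.0 − 837193.14 = 387.1 ft.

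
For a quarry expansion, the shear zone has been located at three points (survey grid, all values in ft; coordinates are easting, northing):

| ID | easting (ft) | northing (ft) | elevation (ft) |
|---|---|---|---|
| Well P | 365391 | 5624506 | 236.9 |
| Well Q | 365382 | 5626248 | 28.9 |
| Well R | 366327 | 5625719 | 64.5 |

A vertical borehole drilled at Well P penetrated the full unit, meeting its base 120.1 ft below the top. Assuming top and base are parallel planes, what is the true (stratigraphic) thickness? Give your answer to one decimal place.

119.2 ft

Let the plane be z = a·easting + b·northing + c.
Well Q−Well P: −9a + 1742b = −208;  Well R−Well P: 936a + 1213b = −172.4.
Solving gives a = −0.02925, b = −0.11955.
|∇z| = √(a²+b²) = 0.12308, so dip δ = arctan(0.12308) = 7.02°.
True thickness = vertical thickness × cos δ = 120.1 × cos 7.02° = 119.2 ft.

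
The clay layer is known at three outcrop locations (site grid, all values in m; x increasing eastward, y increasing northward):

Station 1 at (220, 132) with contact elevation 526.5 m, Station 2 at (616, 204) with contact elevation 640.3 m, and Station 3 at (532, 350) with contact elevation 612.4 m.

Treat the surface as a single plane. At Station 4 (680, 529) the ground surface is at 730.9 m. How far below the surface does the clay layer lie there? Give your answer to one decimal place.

Two edge vectors: Station 1→Station 2 = (396, 72, 113.8), Station 1→Station 3 = (312, 218, 85.9).
Normal n = (Station 1→Station 2) × (Station 1→Station 3) = (-18623.6, 1489.2, 63864).
So ∂z/∂x = −n_x/n_z = 0.29161 and ∂z/∂y = −n_y/n_z = −0.02332.
Intercept c from Station 1: 526.5 − 64.15 + 3.08 = 465.42.
At (680, 529): z_contact = 198.30 − 12.34 + 465.42 = 651.38 m.
Depth below ground = 730.9 − 651.38 = 79.5 m.

79.5 m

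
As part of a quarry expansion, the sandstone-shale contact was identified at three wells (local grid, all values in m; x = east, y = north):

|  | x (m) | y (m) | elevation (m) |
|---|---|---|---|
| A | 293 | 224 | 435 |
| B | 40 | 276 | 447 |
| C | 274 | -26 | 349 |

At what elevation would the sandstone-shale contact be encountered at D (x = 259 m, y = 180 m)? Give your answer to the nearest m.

419 m

Two edge vectors: A→B = (-253, 52, 12), A→C = (-19, -250, -86).
Normal n = (A→B) × (A→C) = (-1472, -21986, 64238).
So ∂z/∂x = −n_x/n_z = 0.02291 and ∂z/∂y = −n_y/n_z = 0.34226.
Intercept c from A: 435 − 6.71 − 76.67 = 351.62.
At (259, 180): z = 5.9 + 61.6 + 351.62 = 419.2 m.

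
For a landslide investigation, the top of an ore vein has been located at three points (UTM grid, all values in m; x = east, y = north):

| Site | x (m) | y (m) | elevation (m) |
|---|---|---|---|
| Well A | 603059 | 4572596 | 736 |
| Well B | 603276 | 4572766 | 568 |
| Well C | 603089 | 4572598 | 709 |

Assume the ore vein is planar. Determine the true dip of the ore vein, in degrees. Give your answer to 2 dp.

Let the plane be z = a·x + b·y + c.
Well B−Well A: 217a + 170b = −168;  Well C−Well A: 30a + 2b = −27.
Solving gives a = −0.91170, b = 0.17553.
Gradient magnitude |∇z| = √(a² + b²) = √(0.83120 + 0.03081) = 0.92844.
True dip = arctan(0.92844) = 42.87°, dipping toward E (azimuth ≈ 101°).

42.87°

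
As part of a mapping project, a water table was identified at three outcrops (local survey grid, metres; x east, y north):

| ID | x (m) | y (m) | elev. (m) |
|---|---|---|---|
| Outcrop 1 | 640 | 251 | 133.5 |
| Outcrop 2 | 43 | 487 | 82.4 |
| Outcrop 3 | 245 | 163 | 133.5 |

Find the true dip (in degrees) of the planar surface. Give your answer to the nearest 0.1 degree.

Two edge vectors: Outcrop 1→Outcrop 2 = (-597, 236, -51.1), Outcrop 1→Outcrop 3 = (-395, -88, 0).
Normal n = (Outcrop 1→Outcrop 2) × (Outcrop 1→Outcrop 3) = (-4496.8, 20184.5, 145756).
So ∂z/∂x = −n_x/n_z = 0.03085 and ∂z/∂y = −n_y/n_z = −0.13848.
Gradient magnitude |∇z| = √(a² + b²) = √(0.00095 + 0.01918) = 0.14188.
True dip = arctan(0.14188) = 8.1°, dipping toward NNW (azimuth ≈ 347°).

8.1°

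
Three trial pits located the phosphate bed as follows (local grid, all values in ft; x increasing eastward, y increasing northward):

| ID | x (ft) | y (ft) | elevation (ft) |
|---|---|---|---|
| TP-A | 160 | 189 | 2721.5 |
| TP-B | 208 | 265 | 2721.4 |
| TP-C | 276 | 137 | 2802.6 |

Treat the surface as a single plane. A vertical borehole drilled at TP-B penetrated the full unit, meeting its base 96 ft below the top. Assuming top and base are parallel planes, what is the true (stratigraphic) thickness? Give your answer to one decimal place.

80.7 ft

Let the plane be z = a·x + b·y + c.
TP-B−TP-A: 48a + 76b = −0.1;  TP-C−TP-A: 116a − 52b = 81.1.
Solving gives a = 0.54441, b = −0.34516.
|∇z| = √(a²+b²) = 0.64461, so dip δ = arctan(0.64461) = 32.81°.
True thickness = vertical thickness × cos δ = 96 × cos 32.81° = 80.7 ft.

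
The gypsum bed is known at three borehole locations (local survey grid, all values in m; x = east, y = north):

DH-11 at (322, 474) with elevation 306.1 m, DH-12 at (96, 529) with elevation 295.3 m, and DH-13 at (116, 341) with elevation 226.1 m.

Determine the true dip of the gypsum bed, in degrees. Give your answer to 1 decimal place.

22.2°

Two edge vectors: DH-11→DH-12 = (-226, 55, -10.8), DH-11→DH-13 = (-206, -133, -80).
Normal n = (DH-11→DH-12) × (DH-11→DH-13) = (-5836.4, -15855.2, 41388).
So ∂z/∂x = −n_x/n_z = 0.14102 and ∂z/∂y = −n_y/n_z = 0.38309.
Gradient magnitude |∇z| = √(a² + b²) = √(0.01989 + 0.14676) = 0.40822.
True dip = arctan(0.40822) = 22.2°, dipping toward SSW (azimuth ≈ 200°).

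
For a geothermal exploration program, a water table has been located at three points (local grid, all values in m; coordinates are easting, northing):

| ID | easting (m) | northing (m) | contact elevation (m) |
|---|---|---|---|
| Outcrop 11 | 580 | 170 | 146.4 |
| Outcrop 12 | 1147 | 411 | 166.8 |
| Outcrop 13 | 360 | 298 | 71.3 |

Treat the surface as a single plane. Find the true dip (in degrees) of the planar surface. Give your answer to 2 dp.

Two edge vectors: Outcrop 11→Outcrop 12 = (567, 241, 20.4), Outcrop 11→Outcrop 13 = (-220, 128, -75.1).
Normal n = (Outcrop 11→Outcrop 12) × (Outcrop 11→Outcrop 13) = (-20710.3, 38093.7, 125596).
So ∂z/∂easting = −n_x/n_z = 0.16490 and ∂z/∂northing = −n_y/n_z = −0.30330.
Gradient magnitude |∇z| = √(a² + b²) = √(0.02719 + 0.09199) = 0.34523.
True dip = arctan(0.34523) = 19.05°, dipping toward NNW (azimuth ≈ 331°).

19.05°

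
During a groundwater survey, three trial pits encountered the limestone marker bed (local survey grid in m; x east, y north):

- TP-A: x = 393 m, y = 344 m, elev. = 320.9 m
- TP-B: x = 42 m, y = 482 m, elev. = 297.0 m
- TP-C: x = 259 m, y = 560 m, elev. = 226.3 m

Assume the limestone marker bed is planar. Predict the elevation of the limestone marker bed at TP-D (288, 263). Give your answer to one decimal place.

Let the plane be z = a·x + b·y + c.
TP-B−TP-A: −351a + 138b = −23.9;  TP-C−TP-A: −134a + 216b = −94.6.
Solving gives a = −0.13768, b = −0.52338.
Then c = 320.9 − a·393 − b·344 = 555.05.
At (288, 263): z = −39.7 − 137.6 + 555.05 = 377.7 m.

377.7 m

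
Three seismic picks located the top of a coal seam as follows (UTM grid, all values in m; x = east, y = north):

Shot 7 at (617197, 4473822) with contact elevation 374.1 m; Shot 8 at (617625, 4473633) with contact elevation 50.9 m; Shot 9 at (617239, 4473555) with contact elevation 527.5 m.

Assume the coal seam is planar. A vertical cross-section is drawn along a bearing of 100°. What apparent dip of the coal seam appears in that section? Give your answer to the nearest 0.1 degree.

Two edge vectors: Shot 7→Shot 8 = (428, -189, -323.2), Shot 7→Shot 9 = (42, -267, 153.4).
Normal n = (Shot 7→Shot 8) × (Shot 7→Shot 9) = (-115287, -79229.6, -106338).
So ∂z/∂x = −n_x/n_z = −1.08416 and ∂z/∂y = −n_y/n_z = −0.74507.
Unit vector along 100° is (sin 100°, cos 100°) = (0.9848, -0.1736).
Slope in that direction = a·(0.9848) + b·(-0.1736) = −0.93830.
Apparent dip = arctan|0.93830| = 43.2° (true dip is 52.8°, so apparent ≤ true as expected).

43.2°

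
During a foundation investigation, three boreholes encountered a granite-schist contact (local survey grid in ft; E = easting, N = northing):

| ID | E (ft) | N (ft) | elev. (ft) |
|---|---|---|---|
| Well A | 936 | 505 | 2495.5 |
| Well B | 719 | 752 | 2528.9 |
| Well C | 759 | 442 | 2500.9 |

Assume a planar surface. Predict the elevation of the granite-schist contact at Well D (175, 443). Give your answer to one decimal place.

2536.0 ft

Let the plane be z = a·E + b·N + c.
Well B−Well A: −217a + 247b = 33.4;  Well C−Well A: −177a − 63b = 5.4.
Solving gives a = −0.05991, b = 0.08259.
Then c = 2495.5 − a·936 − b·505 = 2509.86.
At (175, 443): z = −10.5 + 36.6 + 2509.86 = 2536.0 ft.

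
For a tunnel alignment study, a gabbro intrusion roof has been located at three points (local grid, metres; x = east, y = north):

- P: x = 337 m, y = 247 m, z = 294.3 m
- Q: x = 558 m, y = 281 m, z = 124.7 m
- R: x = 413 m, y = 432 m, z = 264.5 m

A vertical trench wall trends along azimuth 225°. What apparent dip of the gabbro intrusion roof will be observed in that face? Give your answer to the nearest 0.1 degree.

Two edge vectors: P→Q = (221, 34, -169.6), P→R = (76, 185, -29.8).
Normal n = (P→Q) × (P→R) = (30362.8, -6303.8, 38301).
So ∂z/∂x = −n_x/n_z = −0.79274 and ∂z/∂y = −n_y/n_z = 0.16459.
Unit vector along 225° is (sin 225°, cos 225°) = (-0.7071, -0.7071).
Slope in that direction = a·(-0.7071) + b·(-0.7071) = 0.44417.
Apparent dip = arctan|0.44417| = 23.9° (true dip is 39.0°, so apparent ≤ true as expected).

23.9°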